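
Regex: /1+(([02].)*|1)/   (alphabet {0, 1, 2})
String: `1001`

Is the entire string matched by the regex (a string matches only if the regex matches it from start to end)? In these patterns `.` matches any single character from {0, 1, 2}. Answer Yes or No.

No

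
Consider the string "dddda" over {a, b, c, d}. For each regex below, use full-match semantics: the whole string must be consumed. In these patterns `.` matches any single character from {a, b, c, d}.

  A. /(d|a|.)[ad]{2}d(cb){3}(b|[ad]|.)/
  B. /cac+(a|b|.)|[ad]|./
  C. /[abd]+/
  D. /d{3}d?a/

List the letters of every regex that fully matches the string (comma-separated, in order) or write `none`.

C, D

A → no match
B → no match
C → match
D → match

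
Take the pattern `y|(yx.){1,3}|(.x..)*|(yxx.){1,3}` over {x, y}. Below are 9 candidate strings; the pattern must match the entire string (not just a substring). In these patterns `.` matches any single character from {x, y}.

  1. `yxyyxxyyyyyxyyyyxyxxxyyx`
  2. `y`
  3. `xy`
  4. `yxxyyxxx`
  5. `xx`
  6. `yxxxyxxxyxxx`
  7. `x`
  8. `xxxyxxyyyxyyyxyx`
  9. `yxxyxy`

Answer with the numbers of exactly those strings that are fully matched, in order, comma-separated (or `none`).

2, 4, 6, 8, 9

1 → no match
2. `y` → match
3. `xy` → no match
4. `yxxyyxxx` → match
5. `xx` → no match
6. `yxxxyxxxyxxx` → match
7. `x` → no match
8 → match
9. `yxxyxy` → match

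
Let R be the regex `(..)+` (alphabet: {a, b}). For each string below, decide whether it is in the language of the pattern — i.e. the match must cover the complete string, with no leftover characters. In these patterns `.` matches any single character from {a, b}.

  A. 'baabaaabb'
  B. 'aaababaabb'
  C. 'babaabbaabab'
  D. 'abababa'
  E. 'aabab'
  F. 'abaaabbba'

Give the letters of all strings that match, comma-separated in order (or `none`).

A → no match
B → match
C → match
D → no match
E → no match
F → no match

B, C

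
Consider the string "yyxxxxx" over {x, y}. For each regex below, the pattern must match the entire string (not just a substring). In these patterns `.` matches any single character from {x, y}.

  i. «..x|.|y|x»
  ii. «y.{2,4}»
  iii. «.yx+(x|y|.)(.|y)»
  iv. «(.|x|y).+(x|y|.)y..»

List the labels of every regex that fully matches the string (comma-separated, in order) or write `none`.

iii

i → no match
ii → no match
iii → match
iv → no match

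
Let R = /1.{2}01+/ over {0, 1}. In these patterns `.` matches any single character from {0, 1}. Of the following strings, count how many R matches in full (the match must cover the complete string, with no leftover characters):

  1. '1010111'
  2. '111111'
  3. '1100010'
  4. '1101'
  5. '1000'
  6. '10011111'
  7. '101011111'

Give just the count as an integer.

2

1. '1010111' → match
2. '111111' → no match
3. '1100010' → no match — must end with '1'
4. '1101' → no match
5. '1000' → no match — must end with '1'
6. '10011111' → no match
7. '101011111' → match
Total matched: 2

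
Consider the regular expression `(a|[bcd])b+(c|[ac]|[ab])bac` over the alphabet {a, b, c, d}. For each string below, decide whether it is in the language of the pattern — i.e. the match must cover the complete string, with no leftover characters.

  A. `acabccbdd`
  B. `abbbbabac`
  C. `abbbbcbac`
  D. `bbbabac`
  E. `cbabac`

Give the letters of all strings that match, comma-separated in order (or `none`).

A → no match — must end with `bac`
B → match
C → match
D → match
E → match

B, C, D, E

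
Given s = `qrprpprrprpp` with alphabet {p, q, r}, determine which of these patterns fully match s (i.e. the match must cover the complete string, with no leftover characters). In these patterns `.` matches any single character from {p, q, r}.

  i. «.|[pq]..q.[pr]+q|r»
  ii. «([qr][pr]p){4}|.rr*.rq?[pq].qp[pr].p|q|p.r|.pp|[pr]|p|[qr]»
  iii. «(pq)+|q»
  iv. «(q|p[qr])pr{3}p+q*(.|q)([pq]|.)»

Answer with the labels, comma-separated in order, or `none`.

ii

i → no match
ii → match
iii → no match
iv → no match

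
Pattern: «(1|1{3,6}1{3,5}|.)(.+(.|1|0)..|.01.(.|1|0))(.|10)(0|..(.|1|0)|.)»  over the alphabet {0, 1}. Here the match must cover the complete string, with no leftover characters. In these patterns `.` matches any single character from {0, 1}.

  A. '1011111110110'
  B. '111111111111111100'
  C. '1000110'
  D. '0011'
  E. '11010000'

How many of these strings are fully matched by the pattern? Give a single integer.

4

A → match
B → match
C → match
D → no match
E → match
Total matched: 4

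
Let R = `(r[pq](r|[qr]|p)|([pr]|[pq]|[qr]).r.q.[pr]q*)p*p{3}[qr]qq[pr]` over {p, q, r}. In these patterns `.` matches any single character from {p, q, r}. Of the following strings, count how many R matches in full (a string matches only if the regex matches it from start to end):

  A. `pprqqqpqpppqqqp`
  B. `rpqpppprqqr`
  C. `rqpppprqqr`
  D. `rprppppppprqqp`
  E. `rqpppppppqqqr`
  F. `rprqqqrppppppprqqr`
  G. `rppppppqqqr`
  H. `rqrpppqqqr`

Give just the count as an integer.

A → match
B → match
C → match
D → match
E → match
F → match
G → match
H → match
Total matched: 8

8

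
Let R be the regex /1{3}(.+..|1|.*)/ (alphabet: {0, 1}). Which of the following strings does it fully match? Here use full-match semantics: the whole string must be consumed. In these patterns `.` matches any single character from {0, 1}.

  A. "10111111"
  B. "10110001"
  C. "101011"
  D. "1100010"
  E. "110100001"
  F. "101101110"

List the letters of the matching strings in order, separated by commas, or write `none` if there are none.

none

A → no match
B → no match
C → no match
D → no match
E → no match
F → no match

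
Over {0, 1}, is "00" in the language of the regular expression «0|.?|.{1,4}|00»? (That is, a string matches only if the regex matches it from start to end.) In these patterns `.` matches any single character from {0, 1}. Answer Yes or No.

Yes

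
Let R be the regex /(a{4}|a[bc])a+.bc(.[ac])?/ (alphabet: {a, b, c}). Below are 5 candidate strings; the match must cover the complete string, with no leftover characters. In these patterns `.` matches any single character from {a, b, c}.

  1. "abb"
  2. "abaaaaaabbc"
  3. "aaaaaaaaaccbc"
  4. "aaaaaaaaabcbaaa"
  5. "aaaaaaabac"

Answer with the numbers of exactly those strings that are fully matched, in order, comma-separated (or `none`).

2

1. "abb" → no match
2. "abaaaaaabbc" → match
3 → no match
4 → no match
5. "aaaaaaabac" → no match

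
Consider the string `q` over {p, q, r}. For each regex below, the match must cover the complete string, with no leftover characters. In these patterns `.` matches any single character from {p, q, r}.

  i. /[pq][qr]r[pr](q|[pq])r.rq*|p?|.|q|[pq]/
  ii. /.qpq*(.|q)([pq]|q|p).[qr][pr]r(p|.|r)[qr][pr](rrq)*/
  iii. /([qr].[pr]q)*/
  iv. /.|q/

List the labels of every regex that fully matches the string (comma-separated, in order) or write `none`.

i → match
ii → no match
iii → no match
iv → match

i, iv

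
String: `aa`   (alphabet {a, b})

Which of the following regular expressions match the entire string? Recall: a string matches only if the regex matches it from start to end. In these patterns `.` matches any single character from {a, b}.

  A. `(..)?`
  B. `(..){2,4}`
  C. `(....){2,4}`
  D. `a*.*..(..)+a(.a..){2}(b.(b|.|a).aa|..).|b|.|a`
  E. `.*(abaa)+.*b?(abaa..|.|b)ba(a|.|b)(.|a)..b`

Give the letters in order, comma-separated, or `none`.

A

A → match
B → no match
C → no match
D → no match
E → no match — must end with `b`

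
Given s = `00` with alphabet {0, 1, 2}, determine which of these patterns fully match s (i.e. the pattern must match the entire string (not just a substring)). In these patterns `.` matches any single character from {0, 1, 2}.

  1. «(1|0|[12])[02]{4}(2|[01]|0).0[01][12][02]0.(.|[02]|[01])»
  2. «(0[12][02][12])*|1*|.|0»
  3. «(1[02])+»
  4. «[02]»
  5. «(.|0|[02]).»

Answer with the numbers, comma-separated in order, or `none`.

1 → no match
2 → no match
3 → no match — must start with `1`
4 → no match
5 → match

5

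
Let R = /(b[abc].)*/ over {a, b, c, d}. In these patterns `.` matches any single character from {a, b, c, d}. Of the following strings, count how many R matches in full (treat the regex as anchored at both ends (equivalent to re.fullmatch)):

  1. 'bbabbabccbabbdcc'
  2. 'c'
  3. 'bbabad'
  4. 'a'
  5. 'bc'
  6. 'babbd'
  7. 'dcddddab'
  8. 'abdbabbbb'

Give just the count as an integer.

1

1 → no match
2 → no match
3 → match
4 → no match
5 → no match
6 → no match
7 → no match
8 → no match
Total matched: 1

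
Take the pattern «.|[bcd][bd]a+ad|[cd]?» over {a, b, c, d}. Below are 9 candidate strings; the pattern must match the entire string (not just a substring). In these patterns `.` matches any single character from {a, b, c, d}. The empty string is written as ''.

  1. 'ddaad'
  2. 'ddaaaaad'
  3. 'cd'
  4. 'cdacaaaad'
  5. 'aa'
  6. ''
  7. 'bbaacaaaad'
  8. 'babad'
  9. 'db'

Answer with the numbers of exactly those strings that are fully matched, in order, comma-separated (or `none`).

1, 2, 6

1 → match
2 → match
3 → no match
4 → no match
5 → no match
6 → match
7 → no match
8 → no match
9 → no match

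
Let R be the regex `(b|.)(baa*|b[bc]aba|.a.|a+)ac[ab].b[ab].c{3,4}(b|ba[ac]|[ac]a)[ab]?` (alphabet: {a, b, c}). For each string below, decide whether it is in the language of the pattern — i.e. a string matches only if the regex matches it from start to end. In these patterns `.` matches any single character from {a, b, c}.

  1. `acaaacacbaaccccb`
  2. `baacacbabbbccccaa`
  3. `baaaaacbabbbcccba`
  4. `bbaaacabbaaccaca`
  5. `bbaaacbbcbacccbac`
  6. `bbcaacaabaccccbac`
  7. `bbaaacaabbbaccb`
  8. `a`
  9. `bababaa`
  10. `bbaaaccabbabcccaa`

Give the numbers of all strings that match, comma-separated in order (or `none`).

1, 2, 3

1 → match
2 → match
3 → match
4 → no match
5 → no match
6 → no match
7 → no match
8 → no match
9 → no match
10 → no match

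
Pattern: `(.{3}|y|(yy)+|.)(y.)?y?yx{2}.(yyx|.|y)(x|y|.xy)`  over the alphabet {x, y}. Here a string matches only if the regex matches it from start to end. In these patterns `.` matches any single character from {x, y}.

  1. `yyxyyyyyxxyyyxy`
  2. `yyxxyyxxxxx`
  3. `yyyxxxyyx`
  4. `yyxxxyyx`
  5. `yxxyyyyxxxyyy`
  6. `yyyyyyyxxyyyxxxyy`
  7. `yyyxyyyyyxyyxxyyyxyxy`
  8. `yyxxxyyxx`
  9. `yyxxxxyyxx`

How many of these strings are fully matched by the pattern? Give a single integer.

1 → no match
2 → no match
3 → no match
4 → no match
5 → no match
6 → no match
7 → no match
8 → match
9 → no match
Total matched: 1

1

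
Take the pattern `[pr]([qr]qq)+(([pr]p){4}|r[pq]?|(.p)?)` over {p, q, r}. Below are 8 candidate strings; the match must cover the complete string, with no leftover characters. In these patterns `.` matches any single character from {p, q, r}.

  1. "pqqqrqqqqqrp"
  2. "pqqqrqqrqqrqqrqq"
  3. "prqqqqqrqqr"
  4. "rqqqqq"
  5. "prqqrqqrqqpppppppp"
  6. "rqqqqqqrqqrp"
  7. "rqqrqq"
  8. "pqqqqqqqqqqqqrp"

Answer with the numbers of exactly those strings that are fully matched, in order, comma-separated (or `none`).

1, 2, 3, 5, 6, 8

1 → match
2 → match
3 → match
4 → no match
5 → match
6 → match
7 → no match
8 → match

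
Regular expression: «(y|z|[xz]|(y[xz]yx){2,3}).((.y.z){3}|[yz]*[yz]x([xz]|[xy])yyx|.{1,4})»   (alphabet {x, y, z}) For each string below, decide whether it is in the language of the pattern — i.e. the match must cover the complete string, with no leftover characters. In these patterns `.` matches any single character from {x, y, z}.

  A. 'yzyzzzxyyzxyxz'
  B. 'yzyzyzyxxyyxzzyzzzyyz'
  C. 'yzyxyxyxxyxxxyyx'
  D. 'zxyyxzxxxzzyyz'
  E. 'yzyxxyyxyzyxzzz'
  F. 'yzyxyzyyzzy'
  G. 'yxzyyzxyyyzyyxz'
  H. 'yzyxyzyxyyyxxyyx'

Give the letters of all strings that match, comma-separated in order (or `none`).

H

A → no match
B → no match
C → no match
D → no match
E → no match
F → no match
G → no match
H → match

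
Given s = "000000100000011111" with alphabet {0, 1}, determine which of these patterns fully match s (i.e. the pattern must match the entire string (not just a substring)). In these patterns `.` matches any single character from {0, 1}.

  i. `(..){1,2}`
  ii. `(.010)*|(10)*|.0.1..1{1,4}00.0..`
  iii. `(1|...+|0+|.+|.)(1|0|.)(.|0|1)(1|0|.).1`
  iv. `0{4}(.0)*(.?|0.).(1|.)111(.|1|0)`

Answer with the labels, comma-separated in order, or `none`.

iii, iv

i → no match
ii → no match
iii → match
iv → match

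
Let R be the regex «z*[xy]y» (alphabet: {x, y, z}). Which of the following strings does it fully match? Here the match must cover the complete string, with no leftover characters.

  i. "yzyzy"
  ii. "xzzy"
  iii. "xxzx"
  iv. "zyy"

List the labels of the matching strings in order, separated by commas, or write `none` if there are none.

i. "yzyzy" → no match
ii. "xzzy" → no match
iii. "xxzx" → no match — must end with "y"
iv. "zyy" → match

iv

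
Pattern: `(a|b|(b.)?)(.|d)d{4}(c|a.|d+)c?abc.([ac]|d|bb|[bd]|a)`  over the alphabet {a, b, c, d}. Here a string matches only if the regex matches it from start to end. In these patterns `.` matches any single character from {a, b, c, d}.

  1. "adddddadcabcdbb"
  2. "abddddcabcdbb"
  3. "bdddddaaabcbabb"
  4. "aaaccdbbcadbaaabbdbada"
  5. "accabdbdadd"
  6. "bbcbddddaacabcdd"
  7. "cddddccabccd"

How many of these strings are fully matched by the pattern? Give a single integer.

1 → match
2 → match
3 → no match
4 → no match
5 → no match
6 → no match
7 → match
Total matched: 3

3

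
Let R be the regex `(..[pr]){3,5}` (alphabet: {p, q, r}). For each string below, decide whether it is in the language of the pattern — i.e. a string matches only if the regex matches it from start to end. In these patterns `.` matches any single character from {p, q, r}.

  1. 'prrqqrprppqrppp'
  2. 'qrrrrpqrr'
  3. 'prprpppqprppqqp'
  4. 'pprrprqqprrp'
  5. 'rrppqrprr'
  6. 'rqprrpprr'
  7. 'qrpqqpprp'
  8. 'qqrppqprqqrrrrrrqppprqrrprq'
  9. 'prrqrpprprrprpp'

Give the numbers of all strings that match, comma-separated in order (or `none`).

1 → match
2 → match
3 → match
4 → match
5 → match
6 → match
7 → match
8 → no match
9 → match

1, 2, 3, 4, 5, 6, 7, 9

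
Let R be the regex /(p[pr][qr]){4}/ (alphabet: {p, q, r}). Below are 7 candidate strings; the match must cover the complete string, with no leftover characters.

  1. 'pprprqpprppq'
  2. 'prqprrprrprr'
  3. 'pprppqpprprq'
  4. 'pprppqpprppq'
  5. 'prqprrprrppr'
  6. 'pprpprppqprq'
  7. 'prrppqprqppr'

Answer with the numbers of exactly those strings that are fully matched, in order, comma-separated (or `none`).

1, 2, 3, 4, 5, 6, 7

1 → match
2 → match
3 → match
4 → match
5 → match
6 → match
7 → match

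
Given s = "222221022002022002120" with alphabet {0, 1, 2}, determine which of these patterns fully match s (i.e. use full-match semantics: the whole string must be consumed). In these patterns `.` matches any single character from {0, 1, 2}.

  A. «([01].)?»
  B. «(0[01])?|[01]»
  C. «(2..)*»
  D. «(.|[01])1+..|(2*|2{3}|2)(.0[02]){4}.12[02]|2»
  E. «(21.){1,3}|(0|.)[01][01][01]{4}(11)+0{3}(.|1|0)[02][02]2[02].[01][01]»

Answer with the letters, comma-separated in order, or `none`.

A → no match
B → no match
C → no match
D → match
E → no match

D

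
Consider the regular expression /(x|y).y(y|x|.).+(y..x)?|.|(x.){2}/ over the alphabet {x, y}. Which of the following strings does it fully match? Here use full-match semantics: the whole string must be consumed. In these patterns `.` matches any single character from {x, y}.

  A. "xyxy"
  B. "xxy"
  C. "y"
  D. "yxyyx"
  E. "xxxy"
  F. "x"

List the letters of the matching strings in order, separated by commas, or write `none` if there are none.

A, C, D, E, F

A → match
B → no match
C → match
D → match
E → match
F → match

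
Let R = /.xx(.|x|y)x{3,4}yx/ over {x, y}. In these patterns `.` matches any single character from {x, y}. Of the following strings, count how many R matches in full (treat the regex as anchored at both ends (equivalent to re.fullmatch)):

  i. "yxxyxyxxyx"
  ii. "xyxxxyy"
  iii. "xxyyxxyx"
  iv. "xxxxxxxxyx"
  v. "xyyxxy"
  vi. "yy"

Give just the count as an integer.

i. "yxxyxyxxyx" → no match
ii. "xyxxxyy" → no match — must end with "xyx"
iii. "xxyyxxyx" → no match
iv. "xxxxxxxxyx" → match
v. "xyyxxy" → no match — must end with "xyx"
vi. "yy" → no match — must end with "xyx"
Total matched: 1

1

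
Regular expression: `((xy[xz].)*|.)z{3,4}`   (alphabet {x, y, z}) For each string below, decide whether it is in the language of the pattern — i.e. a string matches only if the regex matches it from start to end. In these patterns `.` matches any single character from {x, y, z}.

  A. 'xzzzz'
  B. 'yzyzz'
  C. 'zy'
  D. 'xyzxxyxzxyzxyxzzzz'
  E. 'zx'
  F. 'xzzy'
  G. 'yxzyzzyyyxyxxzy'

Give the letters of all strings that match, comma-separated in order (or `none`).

A

A → match
B → no match
C → no match — must end with 'z'
D → no match
E → no match — must end with 'z'
F → no match — must end with 'z'
G → no match — must end with 'z'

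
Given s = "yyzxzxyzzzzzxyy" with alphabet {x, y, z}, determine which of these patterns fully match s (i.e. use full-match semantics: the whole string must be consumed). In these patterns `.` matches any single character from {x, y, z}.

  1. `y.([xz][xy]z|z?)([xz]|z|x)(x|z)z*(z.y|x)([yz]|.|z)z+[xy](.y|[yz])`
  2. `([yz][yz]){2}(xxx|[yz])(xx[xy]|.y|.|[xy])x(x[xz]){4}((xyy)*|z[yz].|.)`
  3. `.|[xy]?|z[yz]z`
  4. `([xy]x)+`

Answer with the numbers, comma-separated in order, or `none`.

1

1 → match
2 → no match
3 → no match
4 → no match — must end with "x"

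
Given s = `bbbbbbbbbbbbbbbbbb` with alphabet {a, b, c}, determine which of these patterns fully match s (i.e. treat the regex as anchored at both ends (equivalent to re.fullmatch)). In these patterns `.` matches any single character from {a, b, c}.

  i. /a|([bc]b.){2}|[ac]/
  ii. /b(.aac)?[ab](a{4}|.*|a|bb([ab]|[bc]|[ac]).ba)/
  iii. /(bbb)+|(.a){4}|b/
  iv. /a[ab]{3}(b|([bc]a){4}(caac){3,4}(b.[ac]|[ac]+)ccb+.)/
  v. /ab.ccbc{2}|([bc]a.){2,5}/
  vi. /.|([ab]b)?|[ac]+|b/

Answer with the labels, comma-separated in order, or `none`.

i → no match
ii → match
iii → match
iv → no match — must start with `a`
v → no match
vi → no match

ii, iii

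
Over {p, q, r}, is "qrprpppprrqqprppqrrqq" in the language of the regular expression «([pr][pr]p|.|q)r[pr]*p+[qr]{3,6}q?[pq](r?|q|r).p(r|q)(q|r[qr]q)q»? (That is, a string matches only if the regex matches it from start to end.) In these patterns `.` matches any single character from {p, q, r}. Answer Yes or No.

Yes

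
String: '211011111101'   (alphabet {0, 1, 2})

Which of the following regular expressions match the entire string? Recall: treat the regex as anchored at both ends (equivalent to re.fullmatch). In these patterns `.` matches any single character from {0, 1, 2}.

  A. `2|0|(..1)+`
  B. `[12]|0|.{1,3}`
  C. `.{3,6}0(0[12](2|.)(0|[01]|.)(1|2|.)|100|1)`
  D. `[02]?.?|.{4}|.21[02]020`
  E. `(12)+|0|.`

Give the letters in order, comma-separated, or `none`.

A

A → match
B → no match
C → no match
D → no match
E → no match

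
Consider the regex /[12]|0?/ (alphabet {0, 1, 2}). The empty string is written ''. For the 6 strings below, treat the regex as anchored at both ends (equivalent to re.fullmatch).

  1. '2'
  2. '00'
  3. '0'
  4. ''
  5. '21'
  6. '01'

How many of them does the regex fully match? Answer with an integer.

3

1 → match
2 → no match
3 → match
4 → match
5 → no match
6 → no match
Total matched: 3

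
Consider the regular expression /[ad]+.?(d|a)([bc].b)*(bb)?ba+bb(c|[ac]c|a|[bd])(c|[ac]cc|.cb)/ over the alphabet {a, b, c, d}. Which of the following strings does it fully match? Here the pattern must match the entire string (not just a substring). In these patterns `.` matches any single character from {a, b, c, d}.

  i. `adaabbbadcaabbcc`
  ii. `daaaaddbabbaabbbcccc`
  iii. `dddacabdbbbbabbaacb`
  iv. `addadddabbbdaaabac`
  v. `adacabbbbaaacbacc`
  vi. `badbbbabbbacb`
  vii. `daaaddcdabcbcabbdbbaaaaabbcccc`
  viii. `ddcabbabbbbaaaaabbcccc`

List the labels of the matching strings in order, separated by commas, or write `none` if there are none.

i → no match
ii → no match
iii → match
iv → no match
v → no match
vi → no match
vii → no match
viii → match

iii, viii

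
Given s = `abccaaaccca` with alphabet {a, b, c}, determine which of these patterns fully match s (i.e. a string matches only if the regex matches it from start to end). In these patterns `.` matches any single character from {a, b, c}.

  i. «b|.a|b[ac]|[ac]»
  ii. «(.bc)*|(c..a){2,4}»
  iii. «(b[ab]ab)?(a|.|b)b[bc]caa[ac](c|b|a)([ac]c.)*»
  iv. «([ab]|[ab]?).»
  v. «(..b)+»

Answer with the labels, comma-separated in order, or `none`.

iii

i → no match
ii → no match
iii → match
iv → no match
v → no match — must end with `b`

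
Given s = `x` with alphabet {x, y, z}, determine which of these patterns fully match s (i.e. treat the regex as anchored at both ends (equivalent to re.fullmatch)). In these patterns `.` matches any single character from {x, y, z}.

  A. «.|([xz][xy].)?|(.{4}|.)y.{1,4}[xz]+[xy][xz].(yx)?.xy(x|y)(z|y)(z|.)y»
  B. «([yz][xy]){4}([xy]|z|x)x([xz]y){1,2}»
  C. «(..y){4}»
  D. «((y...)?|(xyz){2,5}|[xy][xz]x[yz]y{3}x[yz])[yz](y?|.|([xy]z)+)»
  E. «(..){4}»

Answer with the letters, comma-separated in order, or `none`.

A → match
B → no match — must end with `y`
C → no match — must end with `y`
D → no match
E → no match

A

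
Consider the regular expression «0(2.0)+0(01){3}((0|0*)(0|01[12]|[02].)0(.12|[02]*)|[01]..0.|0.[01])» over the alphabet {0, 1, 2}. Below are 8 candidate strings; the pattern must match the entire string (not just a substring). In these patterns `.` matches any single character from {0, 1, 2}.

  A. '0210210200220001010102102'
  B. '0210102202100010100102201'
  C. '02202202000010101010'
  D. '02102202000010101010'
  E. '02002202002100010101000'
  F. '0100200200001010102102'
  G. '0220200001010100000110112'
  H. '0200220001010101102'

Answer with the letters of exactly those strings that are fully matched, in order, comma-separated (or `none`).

A, C, D, E, G, H

A → match
B → no match
C → match
D → match
E → match
F → no match — must start with '02'
G → match
H → match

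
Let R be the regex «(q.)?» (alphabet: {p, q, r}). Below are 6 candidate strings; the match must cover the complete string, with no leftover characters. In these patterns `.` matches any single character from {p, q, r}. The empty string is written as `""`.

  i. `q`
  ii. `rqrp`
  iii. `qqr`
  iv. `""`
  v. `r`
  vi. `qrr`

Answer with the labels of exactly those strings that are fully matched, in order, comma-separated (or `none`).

iv

i → no match
ii → no match
iii → no match
iv → match
v → no match
vi → no match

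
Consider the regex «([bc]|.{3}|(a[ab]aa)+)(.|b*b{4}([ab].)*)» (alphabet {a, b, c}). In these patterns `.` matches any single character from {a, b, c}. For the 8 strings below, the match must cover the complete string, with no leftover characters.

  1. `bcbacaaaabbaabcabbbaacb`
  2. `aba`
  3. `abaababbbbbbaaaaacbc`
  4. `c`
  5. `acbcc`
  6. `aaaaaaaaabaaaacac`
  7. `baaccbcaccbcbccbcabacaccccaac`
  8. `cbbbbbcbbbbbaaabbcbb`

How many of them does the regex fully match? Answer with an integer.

1 → no match
2 → no match
3 → no match
4 → no match
5 → no match
6 → no match
7 → no match
8 → no match
Total matched: 0

0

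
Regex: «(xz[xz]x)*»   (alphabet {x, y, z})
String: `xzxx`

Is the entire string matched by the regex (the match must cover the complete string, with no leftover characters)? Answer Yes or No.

Yes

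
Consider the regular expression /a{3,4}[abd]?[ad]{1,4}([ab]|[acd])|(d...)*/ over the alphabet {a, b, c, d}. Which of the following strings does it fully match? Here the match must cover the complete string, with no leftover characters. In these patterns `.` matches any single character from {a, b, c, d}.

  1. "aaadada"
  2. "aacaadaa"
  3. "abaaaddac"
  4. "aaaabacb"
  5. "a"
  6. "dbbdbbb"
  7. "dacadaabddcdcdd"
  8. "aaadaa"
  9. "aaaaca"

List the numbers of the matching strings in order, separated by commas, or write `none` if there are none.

1. "aaadada" → match
2. "aacaadaa" → no match
3. "abaaaddac" → no match
4. "aaaabacb" → no match
5. "a" → no match
6. "dbbdbbb" → no match
7 → no match
8. "aaadaa" → match
9. "aaaaca" → no match

1, 8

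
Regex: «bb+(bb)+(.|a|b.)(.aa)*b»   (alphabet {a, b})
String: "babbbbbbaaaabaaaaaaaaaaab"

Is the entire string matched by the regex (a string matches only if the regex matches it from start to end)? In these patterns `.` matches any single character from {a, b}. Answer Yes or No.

No

Every match must start with "bb", but "babbbbbbaaaabaaaaaaaaaaab" does not.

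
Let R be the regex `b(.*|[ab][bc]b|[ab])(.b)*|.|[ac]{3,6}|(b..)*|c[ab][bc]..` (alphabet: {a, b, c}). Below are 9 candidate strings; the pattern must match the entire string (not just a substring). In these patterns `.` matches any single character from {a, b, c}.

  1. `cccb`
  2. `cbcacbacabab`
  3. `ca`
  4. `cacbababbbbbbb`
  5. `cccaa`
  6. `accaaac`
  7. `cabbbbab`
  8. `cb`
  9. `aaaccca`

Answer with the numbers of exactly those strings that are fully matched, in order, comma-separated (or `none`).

5

1 → no match
2 → no match
3 → no match
4 → no match
5 → match
6 → no match
7 → no match
8 → no match
9 → no match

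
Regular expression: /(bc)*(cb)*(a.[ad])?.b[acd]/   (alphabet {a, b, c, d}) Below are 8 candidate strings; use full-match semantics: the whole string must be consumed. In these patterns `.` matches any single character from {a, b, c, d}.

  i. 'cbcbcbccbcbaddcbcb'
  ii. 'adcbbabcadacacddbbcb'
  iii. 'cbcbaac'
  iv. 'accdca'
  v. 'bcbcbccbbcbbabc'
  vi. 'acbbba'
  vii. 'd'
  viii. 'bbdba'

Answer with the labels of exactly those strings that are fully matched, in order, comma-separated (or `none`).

none

i → no match
ii → no match
iii → no match
iv → no match
v → no match
vi → no match
vii → no match
viii → no match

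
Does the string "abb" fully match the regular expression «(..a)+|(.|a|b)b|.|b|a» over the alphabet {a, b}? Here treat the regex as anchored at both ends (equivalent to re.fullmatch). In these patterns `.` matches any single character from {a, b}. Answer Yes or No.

No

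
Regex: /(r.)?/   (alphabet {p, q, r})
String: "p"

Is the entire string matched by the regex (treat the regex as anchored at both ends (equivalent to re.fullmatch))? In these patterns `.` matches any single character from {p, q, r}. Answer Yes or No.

No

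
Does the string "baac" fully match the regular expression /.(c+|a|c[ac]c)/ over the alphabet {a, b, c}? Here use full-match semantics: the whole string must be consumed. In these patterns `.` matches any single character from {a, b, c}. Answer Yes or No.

No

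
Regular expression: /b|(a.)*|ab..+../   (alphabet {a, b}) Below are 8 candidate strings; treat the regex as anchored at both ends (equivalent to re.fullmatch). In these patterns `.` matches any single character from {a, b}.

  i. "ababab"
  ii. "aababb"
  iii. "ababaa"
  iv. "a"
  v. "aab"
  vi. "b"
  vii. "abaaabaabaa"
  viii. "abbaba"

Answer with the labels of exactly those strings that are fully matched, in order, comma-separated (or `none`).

i, iii, vi, vii, viii

i → match
ii → no match
iii → match
iv → no match
v → no match
vi → match
vii → match
viii → match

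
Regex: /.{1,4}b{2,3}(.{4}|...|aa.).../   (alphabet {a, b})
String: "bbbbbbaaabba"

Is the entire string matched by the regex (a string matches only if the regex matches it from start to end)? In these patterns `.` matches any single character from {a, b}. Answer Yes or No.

Yes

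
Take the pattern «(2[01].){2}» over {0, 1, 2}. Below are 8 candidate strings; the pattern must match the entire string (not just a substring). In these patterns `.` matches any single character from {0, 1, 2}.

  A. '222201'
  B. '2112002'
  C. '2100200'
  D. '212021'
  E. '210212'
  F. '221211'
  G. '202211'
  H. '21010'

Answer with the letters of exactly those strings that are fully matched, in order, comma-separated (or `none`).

E, G

A. '222201' → no match
B. '2112002' → no match
C. '2100200' → no match
D. '212021' → no match
E. '210212' → match
F. '221211' → no match
G. '202211' → match
H. '21010' → no match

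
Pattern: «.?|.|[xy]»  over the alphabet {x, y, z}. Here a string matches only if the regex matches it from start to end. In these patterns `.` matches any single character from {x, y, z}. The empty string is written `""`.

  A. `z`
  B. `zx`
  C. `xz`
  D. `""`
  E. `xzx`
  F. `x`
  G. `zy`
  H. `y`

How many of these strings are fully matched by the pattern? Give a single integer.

4

A → match
B → no match
C → no match
D → match
E → no match
F → match
G → no match
H → match
Total matched: 4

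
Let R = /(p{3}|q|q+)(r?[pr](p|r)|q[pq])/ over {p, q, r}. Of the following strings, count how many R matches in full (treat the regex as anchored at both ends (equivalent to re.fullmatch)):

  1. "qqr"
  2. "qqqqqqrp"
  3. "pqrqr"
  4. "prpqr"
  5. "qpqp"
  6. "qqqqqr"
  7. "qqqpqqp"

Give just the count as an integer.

1

1 → no match
2 → match
3 → no match
4 → no match
5 → no match
6 → no match
7 → no match
Total matched: 1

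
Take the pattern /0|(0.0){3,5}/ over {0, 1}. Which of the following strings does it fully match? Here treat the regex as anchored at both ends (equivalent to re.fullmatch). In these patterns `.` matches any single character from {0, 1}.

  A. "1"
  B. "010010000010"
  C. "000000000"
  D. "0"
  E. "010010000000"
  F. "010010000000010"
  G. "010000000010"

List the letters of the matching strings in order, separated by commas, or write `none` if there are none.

A → no match — must start with "0"
B → match
C → match
D → match
E → match
F → match
G → match

B, C, D, E, F, G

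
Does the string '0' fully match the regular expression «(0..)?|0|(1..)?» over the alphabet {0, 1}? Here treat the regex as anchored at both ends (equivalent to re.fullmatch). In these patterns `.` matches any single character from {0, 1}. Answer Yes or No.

Yes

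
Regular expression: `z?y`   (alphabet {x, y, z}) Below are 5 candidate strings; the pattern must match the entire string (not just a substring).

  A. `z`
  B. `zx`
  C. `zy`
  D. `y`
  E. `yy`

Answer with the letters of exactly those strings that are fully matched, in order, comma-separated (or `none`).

A → no match — must end with `y`
B → no match — must end with `y`
C → match
D → match
E → no match

C, D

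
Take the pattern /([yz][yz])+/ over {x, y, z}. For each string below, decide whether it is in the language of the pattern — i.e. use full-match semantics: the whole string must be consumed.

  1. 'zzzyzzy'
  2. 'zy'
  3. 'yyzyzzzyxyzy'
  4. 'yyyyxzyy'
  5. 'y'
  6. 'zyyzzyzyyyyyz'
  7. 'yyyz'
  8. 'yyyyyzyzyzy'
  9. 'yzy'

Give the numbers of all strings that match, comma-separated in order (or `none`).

1 → no match
2 → match
3 → no match
4 → no match
5 → no match
6 → no match
7 → match
8 → no match
9 → no match

2, 7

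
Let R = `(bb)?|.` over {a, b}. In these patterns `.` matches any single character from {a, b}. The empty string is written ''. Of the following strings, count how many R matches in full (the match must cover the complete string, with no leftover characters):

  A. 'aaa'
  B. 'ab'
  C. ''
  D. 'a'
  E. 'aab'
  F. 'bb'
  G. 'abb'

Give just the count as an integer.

A. 'aaa' → no match
B. 'ab' → no match
C. '' → match
D. 'a' → match
E. 'aab' → no match
F. 'bb' → match
G. 'abb' → no match
Total matched: 3

3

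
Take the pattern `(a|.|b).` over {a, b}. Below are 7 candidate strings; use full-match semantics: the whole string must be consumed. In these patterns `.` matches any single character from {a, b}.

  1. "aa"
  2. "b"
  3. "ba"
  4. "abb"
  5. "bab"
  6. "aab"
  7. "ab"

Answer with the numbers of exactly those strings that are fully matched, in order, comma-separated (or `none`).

1, 3, 7

1. "aa" → match
2. "b" → no match
3. "ba" → match
4. "abb" → no match
5. "bab" → no match
6. "aab" → no match
7. "ab" → match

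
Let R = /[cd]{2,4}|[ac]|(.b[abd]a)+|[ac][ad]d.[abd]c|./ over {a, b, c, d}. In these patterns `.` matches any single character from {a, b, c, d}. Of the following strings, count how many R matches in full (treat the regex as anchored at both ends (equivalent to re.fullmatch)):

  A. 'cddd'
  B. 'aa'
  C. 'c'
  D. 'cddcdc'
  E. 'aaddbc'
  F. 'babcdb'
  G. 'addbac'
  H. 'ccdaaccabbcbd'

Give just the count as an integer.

5

A. 'cddd' → match
B. 'aa' → no match
C. 'c' → match
D. 'cddcdc' → match
E. 'aaddbc' → match
F. 'babcdb' → no match
G. 'addbac' → match
H → no match
Total matched: 5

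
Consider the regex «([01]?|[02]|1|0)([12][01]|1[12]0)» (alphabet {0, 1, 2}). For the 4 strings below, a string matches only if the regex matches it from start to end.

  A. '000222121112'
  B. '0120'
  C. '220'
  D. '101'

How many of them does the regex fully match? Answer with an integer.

2

A → no match
B → match
C → match
D → no match
Total matched: 2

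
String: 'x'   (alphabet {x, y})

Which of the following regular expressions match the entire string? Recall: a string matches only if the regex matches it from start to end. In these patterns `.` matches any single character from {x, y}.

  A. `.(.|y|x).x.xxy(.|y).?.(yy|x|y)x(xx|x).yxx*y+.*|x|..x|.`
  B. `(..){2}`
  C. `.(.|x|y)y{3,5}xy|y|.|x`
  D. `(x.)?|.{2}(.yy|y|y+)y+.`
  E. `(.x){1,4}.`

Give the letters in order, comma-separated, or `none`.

A, C

A → match
B → no match
C → match
D → no match
E → no match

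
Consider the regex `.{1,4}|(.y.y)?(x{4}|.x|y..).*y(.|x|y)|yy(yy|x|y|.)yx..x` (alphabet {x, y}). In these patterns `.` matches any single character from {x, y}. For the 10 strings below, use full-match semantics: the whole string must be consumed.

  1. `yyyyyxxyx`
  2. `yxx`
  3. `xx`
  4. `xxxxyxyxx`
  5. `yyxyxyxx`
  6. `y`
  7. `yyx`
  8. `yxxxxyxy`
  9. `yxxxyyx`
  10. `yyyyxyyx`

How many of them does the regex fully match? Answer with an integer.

1 → match
2 → match
3 → match
4 → no match
5 → match
6 → match
7 → match
8 → no match
9 → match
10 → match
Total matched: 8

8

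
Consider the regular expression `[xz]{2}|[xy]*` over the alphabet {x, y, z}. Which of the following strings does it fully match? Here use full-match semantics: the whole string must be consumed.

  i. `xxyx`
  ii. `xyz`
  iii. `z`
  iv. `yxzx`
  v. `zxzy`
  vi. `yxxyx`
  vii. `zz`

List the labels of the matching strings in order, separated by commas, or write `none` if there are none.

i, vi, vii

i → match
ii → no match
iii → no match
iv → no match
v → no match
vi → match
vii → match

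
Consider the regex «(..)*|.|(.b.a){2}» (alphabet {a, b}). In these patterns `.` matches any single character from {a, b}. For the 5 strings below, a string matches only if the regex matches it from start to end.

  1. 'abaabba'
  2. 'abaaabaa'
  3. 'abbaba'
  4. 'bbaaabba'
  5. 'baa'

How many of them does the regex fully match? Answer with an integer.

3

1 → no match
2 → match
3 → match
4 → match
5 → no match
Total matched: 3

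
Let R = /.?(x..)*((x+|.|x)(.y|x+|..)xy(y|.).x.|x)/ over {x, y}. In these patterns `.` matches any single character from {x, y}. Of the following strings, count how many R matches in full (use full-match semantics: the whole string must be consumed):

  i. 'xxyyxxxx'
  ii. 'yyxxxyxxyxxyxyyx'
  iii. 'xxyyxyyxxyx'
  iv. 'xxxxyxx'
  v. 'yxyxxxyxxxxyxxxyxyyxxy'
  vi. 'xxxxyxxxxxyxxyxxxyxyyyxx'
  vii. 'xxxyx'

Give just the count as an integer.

6

i → match
ii → no match
iii → match
iv → match
v → match
vi → match
vii → match
Total matched: 6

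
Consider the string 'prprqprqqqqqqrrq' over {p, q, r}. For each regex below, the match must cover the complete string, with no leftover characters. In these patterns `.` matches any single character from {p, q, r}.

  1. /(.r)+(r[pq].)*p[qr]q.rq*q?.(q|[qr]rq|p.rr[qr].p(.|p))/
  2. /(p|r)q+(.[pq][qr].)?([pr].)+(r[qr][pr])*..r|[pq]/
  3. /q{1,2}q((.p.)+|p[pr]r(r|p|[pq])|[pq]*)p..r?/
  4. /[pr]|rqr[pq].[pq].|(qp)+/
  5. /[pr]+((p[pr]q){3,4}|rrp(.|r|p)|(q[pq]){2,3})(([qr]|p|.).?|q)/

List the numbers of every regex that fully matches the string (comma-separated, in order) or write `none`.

1 → match
2 → no match
3 → no match — must start with 'q'
4 → no match
5 → no match

1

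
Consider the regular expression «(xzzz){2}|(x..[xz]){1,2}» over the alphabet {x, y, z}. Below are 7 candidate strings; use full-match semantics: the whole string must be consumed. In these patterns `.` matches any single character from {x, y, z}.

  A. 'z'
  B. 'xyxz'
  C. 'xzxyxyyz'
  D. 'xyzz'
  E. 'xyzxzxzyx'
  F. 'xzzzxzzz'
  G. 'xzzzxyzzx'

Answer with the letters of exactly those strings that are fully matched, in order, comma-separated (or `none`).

A. 'z' → no match
B. 'xyxz' → match
C. 'xzxyxyyz' → no match
D. 'xyzz' → match
E. 'xyzxzxzyx' → no match
F. 'xzzzxzzz' → match
G. 'xzzzxyzzx' → no match

B, D, F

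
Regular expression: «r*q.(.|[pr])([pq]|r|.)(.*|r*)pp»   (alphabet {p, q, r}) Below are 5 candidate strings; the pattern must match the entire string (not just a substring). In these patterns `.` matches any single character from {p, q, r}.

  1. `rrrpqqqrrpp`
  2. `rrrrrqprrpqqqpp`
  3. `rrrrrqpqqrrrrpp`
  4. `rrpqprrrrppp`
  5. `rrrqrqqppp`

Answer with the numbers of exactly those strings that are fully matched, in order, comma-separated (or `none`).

2, 3, 5

1 → no match
2 → match
3 → match
4 → no match
5 → match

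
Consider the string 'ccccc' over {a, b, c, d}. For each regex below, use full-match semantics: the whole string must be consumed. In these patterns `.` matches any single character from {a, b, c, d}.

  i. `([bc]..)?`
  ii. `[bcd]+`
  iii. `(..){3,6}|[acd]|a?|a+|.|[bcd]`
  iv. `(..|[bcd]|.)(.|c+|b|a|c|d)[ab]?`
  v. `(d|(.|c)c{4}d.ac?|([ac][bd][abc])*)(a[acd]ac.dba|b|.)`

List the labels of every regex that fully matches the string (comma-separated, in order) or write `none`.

i → no match
ii → match
iii → no match
iv → match
v → no match

ii, iv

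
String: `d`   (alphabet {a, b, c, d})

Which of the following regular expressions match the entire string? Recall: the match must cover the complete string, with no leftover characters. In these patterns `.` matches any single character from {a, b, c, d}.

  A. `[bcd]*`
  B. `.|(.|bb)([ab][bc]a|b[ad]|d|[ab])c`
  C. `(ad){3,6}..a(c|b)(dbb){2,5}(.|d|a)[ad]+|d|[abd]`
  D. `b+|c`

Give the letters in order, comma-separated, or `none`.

A → match
B → match
C → match
D → no match

A, B, C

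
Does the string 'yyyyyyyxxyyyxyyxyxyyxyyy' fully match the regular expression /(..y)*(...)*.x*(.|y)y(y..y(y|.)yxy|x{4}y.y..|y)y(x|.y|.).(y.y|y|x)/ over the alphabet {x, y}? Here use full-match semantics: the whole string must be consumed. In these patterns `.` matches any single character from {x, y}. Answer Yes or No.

Yes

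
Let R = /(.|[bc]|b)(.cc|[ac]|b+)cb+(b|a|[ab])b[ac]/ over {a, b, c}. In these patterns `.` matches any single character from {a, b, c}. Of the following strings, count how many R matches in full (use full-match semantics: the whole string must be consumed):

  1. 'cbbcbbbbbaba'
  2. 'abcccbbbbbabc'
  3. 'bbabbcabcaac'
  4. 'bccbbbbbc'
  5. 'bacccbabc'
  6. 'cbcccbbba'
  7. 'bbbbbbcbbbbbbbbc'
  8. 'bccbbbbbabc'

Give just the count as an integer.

1 → match
2 → match
3 → no match
4 → match
5 → match
6 → match
7 → match
8 → match
Total matched: 7

7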